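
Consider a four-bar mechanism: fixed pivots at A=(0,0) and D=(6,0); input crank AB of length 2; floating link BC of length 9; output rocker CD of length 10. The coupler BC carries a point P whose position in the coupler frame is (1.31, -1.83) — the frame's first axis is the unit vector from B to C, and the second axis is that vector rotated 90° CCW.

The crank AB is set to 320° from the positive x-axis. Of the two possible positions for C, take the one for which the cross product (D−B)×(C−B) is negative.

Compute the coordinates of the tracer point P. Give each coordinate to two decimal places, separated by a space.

A=(0,0), D=(6.00,0)
B = A + 2.00·(cos320°, sin320°) = (1.5321, -1.2856)
|BD| = 4.6492
circle(B,9.00) ∩ circle(D,10.00): a=0.2812, h=8.9956
  candidates: C₊=(-0.6851,7.4370) cross=41.822; C₋=(4.2898,-9.8527) cross=-41.822
  mode - wants cross < 0 → take C=(4.2898,-9.8527) (cross=-41.822)
ex = (C−B)/|BC| = (0.3064,-0.9519); ey = (0.9519,0.3064)
P = B + 1.31·ex + -1.83·ey = (0.1915,-3.0933)

0.19 -3.09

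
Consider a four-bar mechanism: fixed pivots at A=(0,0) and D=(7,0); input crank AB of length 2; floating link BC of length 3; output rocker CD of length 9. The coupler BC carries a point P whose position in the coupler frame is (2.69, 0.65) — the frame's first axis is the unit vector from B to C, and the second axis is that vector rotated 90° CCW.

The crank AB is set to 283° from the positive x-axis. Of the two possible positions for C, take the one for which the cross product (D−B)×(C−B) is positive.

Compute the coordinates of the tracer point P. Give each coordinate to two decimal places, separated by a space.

-2.12 -0.92

A=(0,0), D=(7.00,0)
B = A + 2.00·(cos283°, sin283°) = (0.4499, -1.9487)
|BD| = 6.8338
circle(B,3.00) ∩ circle(D,9.00): a=-1.8510, h=2.3609
  candidates: C₊=(-1.9975,-0.2137) cross=16.134; C₋=(-0.6510,-4.7394) cross=-16.134
  mode + wants cross > 0 → take C=(-1.9975,-0.2137) (cross=16.134)
ex = (C−B)/|BC| = (-0.8158,0.5784); ey = (-0.5784,-0.8158)
P = B + 2.69·ex + 0.65·ey = (-2.1205,-0.9232)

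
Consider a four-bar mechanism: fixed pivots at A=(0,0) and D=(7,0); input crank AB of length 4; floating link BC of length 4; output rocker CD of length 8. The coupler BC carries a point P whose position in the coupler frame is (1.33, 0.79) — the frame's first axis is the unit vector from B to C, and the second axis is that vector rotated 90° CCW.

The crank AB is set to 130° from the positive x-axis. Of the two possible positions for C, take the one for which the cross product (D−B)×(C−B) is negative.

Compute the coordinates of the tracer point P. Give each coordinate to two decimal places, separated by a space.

A=(0,0), D=(7.00,0)
B = A + 4.00·(cos130°, sin130°) = (-2.5712, 3.0642)
|BD| = 10.0497
circle(B,4.00) ∩ circle(D,8.00): a=2.6367, h=3.0080
  candidates: C₊=(0.8571,5.1250) cross=30.229; C₋=(-0.9771,-0.6045) cross=-30.229
  mode - wants cross < 0 → take C=(-0.9771,-0.6045) (cross=-30.229)
ex = (C−B)/|BC| = (0.3985,-0.9172); ey = (0.9172,0.3985)
P = B + 1.33·ex + 0.79·ey = (-1.3166,2.1592)

-1.32 2.16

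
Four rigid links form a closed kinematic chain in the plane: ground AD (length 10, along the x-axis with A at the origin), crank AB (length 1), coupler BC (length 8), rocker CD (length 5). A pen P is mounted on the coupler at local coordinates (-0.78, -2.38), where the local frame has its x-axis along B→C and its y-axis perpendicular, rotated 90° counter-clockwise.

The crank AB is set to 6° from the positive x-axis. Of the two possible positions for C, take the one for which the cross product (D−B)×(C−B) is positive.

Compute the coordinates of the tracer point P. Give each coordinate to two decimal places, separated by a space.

1.63 -2.32

A=(0,0), D=(10.00,0)
B = A + 1.00·(cos6°, sin6°) = (0.9945, 0.1045)
|BD| = 9.0061
circle(B,8.00) ∩ circle(D,5.00): a=6.6682, h=4.4198
  candidates: C₊=(7.7136,4.4466) cross=39.805; C₋=(7.6110,-4.3924) cross=-39.805
  mode + wants cross > 0 → take C=(7.7136,4.4466) (cross=39.805)
ex = (C−B)/|BC| = (0.8399,0.5428); ey = (-0.5428,0.8399)
P = B + -0.78·ex + -2.38·ey = (1.6312,-2.3178)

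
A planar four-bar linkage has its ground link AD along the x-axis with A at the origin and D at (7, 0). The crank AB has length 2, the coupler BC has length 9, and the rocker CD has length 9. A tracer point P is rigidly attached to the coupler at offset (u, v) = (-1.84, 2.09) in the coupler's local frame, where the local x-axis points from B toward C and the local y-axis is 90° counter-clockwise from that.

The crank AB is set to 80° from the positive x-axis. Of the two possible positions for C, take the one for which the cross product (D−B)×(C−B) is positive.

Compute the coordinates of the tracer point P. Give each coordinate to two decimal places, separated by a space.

A=(0,0), D=(7.00,0)
B = A + 2.00·(cos80°, sin80°) = (0.3473, 1.9696)
|BD| = 6.9381
circle(B,9.00) ∩ circle(D,9.00): a=3.4691, h=8.3045
  candidates: C₊=(6.0312,8.9477) cross=57.618; C₋=(1.3161,-6.9781) cross=-57.618
  mode + wants cross > 0 → take C=(6.0312,8.9477) (cross=57.618)
ex = (C−B)/|BC| = (0.6315,0.7753); ey = (-0.7753,0.6315)
P = B + -1.84·ex + 2.09·ey = (-2.4352,1.8629)

-2.44 1.86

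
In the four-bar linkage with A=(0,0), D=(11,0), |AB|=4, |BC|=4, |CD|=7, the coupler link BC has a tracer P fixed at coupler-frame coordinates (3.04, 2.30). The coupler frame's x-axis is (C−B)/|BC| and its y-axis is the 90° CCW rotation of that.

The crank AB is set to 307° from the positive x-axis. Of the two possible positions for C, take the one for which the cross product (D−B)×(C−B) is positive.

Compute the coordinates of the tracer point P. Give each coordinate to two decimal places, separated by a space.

1.52 0.51

A=(0,0), D=(11.00,0)
B = A + 4.00·(cos307°, sin307°) = (2.4073, -3.1945)
|BD| = 9.1673
circle(B,4.00) ∩ circle(D,7.00): a=2.7838, h=2.8724
  candidates: C₊=(4.0157,0.4678) cross=26.332; C₋=(6.0175,-4.9168) cross=-26.332
  mode + wants cross > 0 → take C=(4.0157,0.4678) (cross=26.332)
ex = (C−B)/|BC| = (0.4021,0.9156); ey = (-0.9156,0.4021)
P = B + 3.04·ex + 2.30·ey = (1.5238,0.5137)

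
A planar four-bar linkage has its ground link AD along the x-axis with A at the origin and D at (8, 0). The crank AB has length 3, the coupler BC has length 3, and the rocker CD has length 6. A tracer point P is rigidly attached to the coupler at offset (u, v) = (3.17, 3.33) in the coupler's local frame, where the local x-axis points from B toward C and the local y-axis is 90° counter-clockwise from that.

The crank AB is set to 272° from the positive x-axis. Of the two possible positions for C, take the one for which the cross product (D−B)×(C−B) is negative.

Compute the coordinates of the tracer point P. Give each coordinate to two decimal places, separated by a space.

3.72 -0.15

A=(0,0), D=(8.00,0)
B = A + 3.00·(cos272°, sin272°) = (0.1047, -2.9982)
|BD| = 8.4454
circle(B,3.00) ∩ circle(D,6.00): a=2.6242, h=1.4538
  candidates: C₊=(2.0419,-0.7074) cross=12.278; C₋=(3.0741,-3.4257) cross=-12.278
  mode - wants cross < 0 → take C=(3.0741,-3.4257) (cross=-12.278)
ex = (C−B)/|BC| = (0.9898,-0.1425); ey = (0.1425,0.9898)
P = B + 3.17·ex + 3.33·ey = (3.7169,-0.1539)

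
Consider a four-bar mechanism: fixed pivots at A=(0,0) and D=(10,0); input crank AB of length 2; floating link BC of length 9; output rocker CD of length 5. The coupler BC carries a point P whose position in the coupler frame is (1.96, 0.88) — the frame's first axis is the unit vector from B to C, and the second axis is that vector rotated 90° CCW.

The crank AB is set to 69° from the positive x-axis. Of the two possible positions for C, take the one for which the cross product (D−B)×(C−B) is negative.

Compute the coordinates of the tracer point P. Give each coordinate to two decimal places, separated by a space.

2.75 1.19

A=(0,0), D=(10.00,0)
B = A + 2.00·(cos69°, sin69°) = (0.7167, 1.8672)
|BD| = 9.4692
circle(B,9.00) ∩ circle(D,5.00): a=7.6916, h=4.6733
  candidates: C₊=(9.1788,4.9321) cross=44.253; C₋=(7.3358,-4.2311) cross=-44.253
  mode - wants cross < 0 → take C=(7.3358,-4.2311) (cross=-44.253)
ex = (C−B)/|BC| = (0.7354,-0.6776); ey = (0.6776,0.7354)
P = B + 1.96·ex + 0.88·ey = (2.7545,1.1863)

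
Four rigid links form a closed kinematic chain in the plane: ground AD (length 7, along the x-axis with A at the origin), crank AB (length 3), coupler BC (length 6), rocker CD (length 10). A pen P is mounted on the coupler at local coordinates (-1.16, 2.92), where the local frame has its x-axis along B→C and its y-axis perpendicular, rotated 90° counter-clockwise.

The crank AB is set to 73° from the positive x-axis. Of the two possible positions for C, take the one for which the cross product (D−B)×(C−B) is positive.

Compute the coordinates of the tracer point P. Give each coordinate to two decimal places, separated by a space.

-2.22 2.35

A=(0,0), D=(7.00,0)
B = A + 3.00·(cos73°, sin73°) = (0.8771, 2.8689)
|BD| = 6.7617
circle(B,6.00) ∩ circle(D,10.00): a=-1.3517, h=5.8458
  candidates: C₊=(2.1334,8.7359) cross=39.527; C₋=(-2.8272,-1.8511) cross=-39.527
  mode + wants cross > 0 → take C=(2.1334,8.7359) (cross=39.527)
ex = (C−B)/|BC| = (0.2094,0.9778); ey = (-0.9778,0.2094)
P = B + -1.16·ex + 2.92·ey = (-2.2210,2.3460)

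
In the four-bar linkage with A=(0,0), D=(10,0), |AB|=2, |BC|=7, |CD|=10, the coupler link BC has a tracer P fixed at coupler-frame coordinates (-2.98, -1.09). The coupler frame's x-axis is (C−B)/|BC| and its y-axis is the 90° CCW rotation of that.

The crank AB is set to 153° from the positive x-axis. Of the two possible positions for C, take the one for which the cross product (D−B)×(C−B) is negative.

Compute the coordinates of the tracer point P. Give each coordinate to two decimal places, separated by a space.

-4.14 3.03

A=(0,0), D=(10.00,0)
B = A + 2.00·(cos153°, sin153°) = (-1.7820, 0.9080)
|BD| = 11.8169
circle(B,7.00) ∩ circle(D,10.00): a=3.7506, h=5.9104
  candidates: C₊=(2.4116,6.5128) cross=69.843; C₋=(1.5033,-5.2732) cross=-69.843
  mode - wants cross < 0 → take C=(1.5033,-5.2732) (cross=-69.843)
ex = (C−B)/|BC| = (0.4693,-0.8830); ey = (0.8830,0.4693)
P = B + -2.98·ex + -1.09·ey = (-4.1431,3.0278)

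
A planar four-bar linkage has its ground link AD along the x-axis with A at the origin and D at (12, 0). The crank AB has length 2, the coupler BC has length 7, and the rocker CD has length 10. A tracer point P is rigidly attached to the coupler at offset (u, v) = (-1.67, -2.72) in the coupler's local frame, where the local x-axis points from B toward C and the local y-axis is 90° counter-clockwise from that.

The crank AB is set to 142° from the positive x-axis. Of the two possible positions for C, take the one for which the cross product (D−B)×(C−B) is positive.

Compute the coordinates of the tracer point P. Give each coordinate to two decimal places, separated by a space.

-1.11 -1.93

A=(0,0), D=(12.00,0)
B = A + 2.00·(cos142°, sin142°) = (-1.5760, 1.2313)
|BD| = 13.6317
circle(B,7.00) ∩ circle(D,10.00): a=4.9452, h=4.9543
  candidates: C₊=(3.7965,5.7186) cross=67.535; C₋=(2.9015,-4.1494) cross=-67.535
  mode + wants cross > 0 → take C=(3.7965,5.7186) (cross=67.535)
ex = (C−B)/|BC| = (0.7675,0.6410); ey = (-0.6410,0.7675)
P = B + -1.67·ex + -2.72·ey = (-1.1141,-1.9268)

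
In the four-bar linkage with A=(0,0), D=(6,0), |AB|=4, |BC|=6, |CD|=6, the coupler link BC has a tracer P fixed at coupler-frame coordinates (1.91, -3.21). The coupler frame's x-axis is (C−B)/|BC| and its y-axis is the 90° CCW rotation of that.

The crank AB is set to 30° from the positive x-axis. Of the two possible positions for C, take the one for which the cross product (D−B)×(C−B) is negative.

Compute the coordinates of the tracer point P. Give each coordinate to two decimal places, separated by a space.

A=(0,0), D=(6.00,0)
B = A + 4.00·(cos30°, sin30°) = (3.4641, 2.0000)
|BD| = 3.2297
circle(B,6.00) ∩ circle(D,6.00): a=1.6148, h=5.7786
  candidates: C₊=(8.3105,5.5373) cross=18.663; C₋=(1.1536,-3.5373) cross=-18.663
  mode - wants cross < 0 → take C=(1.1536,-3.5373) (cross=-18.663)
ex = (C−B)/|BC| = (-0.3851,-0.9229); ey = (0.9229,-0.3851)
P = B + 1.91·ex + -3.21·ey = (-0.2339,1.4734)

-0.23 1.47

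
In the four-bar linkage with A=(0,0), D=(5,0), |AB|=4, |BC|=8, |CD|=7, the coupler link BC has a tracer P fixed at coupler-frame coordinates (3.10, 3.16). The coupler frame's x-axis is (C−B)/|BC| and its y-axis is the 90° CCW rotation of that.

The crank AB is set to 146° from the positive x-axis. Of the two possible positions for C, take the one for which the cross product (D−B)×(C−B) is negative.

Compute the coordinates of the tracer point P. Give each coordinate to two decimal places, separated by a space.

A=(0,0), D=(5.00,0)
B = A + 4.00·(cos146°, sin146°) = (-3.3162, 2.2368)
|BD| = 8.6117
circle(B,8.00) ∩ circle(D,7.00): a=5.1768, h=6.0993
  candidates: C₊=(3.2671,6.7821) cross=52.525; C₋=(0.0987,-4.9978) cross=-52.525
  mode - wants cross < 0 → take C=(0.0987,-4.9978) (cross=-52.525)
ex = (C−B)/|BC| = (0.4269,-0.9043); ey = (0.9043,0.4269)
P = B + 3.10·ex + 3.16·ey = (0.8648,0.7823)

0.86 0.78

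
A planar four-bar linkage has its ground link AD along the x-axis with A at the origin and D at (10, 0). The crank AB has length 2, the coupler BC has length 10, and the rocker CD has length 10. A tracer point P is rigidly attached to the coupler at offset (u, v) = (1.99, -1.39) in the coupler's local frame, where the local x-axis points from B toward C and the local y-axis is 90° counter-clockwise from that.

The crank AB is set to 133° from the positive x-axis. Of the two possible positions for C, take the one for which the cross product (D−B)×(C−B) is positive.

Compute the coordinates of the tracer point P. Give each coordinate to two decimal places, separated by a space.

1.00 2.00

A=(0,0), D=(10.00,0)
B = A + 2.00·(cos133°, sin133°) = (-1.3640, 1.4627)
|BD| = 11.4577
circle(B,10.00) ∩ circle(D,10.00): a=5.7289, h=8.1963
  candidates: C₊=(5.3644,8.8606) cross=93.912; C₋=(3.2716,-7.3979) cross=-93.912
  mode + wants cross > 0 → take C=(5.3644,8.8606) (cross=93.912)
ex = (C−B)/|BC| = (0.6728,0.7398); ey = (-0.7398,0.6728)
P = B + 1.99·ex + -1.39·ey = (1.0033,1.9997)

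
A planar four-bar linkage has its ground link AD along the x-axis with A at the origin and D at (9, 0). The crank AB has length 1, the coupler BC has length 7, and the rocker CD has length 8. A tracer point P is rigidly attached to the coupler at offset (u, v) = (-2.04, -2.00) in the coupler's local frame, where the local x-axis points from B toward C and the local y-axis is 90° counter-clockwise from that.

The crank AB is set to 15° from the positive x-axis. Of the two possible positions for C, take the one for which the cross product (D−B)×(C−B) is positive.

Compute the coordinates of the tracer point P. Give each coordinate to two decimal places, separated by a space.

1.77 -2.48

A=(0,0), D=(9.00,0)
B = A + 1.00·(cos15°, sin15°) = (0.9659, 0.2588)
|BD| = 8.0382
circle(B,7.00) ∩ circle(D,8.00): a=3.0861, h=6.2830
  candidates: C₊=(4.2527,6.4392) cross=50.504; C₋=(3.8481,-6.1203) cross=-50.504
  mode + wants cross > 0 → take C=(4.2527,6.4392) (cross=50.504)
ex = (C−B)/|BC| = (0.4695,0.8829); ey = (-0.8829,0.4695)
P = B + -2.04·ex + -2.00·ey = (1.7739,-2.4814)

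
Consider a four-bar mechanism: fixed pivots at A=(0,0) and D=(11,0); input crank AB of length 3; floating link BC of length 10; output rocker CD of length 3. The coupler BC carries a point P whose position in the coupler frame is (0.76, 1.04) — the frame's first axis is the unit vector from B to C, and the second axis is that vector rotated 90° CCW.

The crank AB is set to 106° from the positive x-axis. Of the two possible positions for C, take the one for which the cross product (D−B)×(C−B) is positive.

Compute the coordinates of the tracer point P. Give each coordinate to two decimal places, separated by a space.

A=(0,0), D=(11.00,0)
B = A + 3.00·(cos106°, sin106°) = (-0.8269, 2.8838)
|BD| = 12.1734
circle(B,10.00) ∩ circle(D,3.00): a=9.8244, h=1.8660
  candidates: C₊=(9.1598,2.3694) cross=22.716; C₋=(8.2758,-1.2564) cross=-22.716
  mode + wants cross > 0 → take C=(9.1598,2.3694) (cross=22.716)
ex = (C−B)/|BC| = (0.9987,-0.0514); ey = (0.0514,0.9987)
P = B + 0.76·ex + 1.04·ey = (-0.0144,3.8833)

-0.01 3.88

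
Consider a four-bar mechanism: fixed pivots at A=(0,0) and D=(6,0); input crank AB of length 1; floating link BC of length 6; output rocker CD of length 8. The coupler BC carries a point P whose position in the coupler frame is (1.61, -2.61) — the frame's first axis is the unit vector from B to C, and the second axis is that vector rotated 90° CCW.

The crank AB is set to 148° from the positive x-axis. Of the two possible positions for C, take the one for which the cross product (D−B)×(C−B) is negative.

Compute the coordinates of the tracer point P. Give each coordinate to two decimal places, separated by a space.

A=(0,0), D=(6.00,0)
B = A + 1.00·(cos148°, sin148°) = (-0.8480, 0.5299)
|BD| = 6.8685
circle(B,6.00) ∩ circle(D,8.00): a=1.3960, h=5.8353
  candidates: C₊=(0.9940,6.2402) cross=40.080; C₋=(0.0936,-5.3957) cross=-40.080
  mode - wants cross < 0 → take C=(0.0936,-5.3957) (cross=-40.080)
ex = (C−B)/|BC| = (0.1569,-0.9876); ey = (0.9876,0.1569)
P = B + 1.61·ex + -2.61·ey = (-3.1730,-1.4697)

-3.17 -1.47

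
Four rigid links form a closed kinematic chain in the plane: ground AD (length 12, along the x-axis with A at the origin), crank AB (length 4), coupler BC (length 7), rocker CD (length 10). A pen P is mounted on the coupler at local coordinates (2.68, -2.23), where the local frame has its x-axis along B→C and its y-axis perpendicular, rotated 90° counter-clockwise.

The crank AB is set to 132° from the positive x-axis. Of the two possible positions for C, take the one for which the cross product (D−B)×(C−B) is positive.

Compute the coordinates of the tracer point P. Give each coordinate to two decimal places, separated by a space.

A=(0,0), D=(12.00,0)
B = A + 4.00·(cos132°, sin132°) = (-2.6765, 2.9726)
|BD| = 14.9745
circle(B,7.00) ∩ circle(D,10.00): a=5.7844, h=3.9422
  candidates: C₊=(3.7753,5.6881) cross=59.033; C₋=(2.2102,-2.0394) cross=-59.033
  mode + wants cross > 0 → take C=(3.7753,5.6881) (cross=59.033)
ex = (C−B)/|BC| = (0.9217,0.3879); ey = (-0.3879,0.9217)
P = B + 2.68·ex + -2.23·ey = (0.6587,1.9569)

0.66 1.96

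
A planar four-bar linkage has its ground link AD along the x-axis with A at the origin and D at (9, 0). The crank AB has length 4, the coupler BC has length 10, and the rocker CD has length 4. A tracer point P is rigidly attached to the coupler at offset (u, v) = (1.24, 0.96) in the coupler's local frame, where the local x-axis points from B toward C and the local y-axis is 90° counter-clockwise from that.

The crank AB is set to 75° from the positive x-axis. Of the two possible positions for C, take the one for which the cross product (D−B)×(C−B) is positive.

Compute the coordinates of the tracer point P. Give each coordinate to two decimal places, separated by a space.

A=(0,0), D=(9.00,0)
B = A + 4.00·(cos75°, sin75°) = (1.0353, 3.8637)
|BD| = 8.8524
circle(B,10.00) ∩ circle(D,4.00): a=9.1707, h=3.9873
  candidates: C₊=(11.0267,3.4486) cross=35.297; C₋=(7.5461,-3.7264) cross=-35.297
  mode + wants cross > 0 → take C=(11.0267,3.4486) (cross=35.297)
ex = (C−B)/|BC| = (0.9991,-0.0415); ey = (0.0415,0.9991)
P = B + 1.24·ex + 0.96·ey = (2.3141,4.7714)

2.31 4.77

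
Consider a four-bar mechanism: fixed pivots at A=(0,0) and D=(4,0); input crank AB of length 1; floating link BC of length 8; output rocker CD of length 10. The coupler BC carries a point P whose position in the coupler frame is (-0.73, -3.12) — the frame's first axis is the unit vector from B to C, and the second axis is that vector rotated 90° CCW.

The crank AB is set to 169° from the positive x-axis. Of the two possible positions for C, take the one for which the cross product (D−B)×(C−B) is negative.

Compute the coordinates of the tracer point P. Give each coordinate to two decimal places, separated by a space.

-3.92 1.46

A=(0,0), D=(4.00,0)
B = A + 1.00·(cos169°, sin169°) = (-0.9816, 0.1908)
|BD| = 4.9853
circle(B,8.00) ∩ circle(D,10.00): a=-1.1180, h=7.9215
  candidates: C₊=(-1.7956,8.1493) cross=39.491; C₋=(-2.4020,-7.6821) cross=-39.491
  mode - wants cross < 0 → take C=(-2.4020,-7.6821) (cross=-39.491)
ex = (C−B)/|BC| = (-0.1775,-0.9841); ey = (0.9841,-0.1775)
P = B + -0.73·ex + -3.12·ey = (-3.9225,1.4632)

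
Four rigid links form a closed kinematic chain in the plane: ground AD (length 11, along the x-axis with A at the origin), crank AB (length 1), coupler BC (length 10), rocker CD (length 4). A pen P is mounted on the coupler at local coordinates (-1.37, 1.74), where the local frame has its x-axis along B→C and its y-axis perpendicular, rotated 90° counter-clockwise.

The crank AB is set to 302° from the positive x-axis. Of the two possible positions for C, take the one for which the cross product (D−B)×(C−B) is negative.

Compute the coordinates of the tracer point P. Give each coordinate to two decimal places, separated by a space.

A=(0,0), D=(11.00,0)
B = A + 1.00·(cos302°, sin302°) = (0.5299, -0.8480)
|BD| = 10.5044
circle(B,10.00) ∩ circle(D,4.00): a=9.2505, h=3.7984
  candidates: C₊=(9.4436,3.6848) cross=39.900; C₋=(10.0569,-3.8872) cross=-39.900
  mode - wants cross < 0 → take C=(10.0569,-3.8872) (cross=-39.900)
ex = (C−B)/|BC| = (0.9527,-0.3039); ey = (0.3039,0.9527)
P = B + -1.37·ex + 1.74·ey = (-0.2465,1.2260)

-0.25 1.23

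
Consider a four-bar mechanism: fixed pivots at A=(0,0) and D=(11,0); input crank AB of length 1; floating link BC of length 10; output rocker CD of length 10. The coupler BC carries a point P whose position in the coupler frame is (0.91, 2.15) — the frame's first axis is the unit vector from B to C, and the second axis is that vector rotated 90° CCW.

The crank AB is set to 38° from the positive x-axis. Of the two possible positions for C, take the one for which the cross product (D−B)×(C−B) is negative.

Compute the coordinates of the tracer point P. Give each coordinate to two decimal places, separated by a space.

3.12 0.79

A=(0,0), D=(11.00,0)
B = A + 1.00·(cos38°, sin38°) = (0.7880, 0.6157)
|BD| = 10.2305
circle(B,10.00) ∩ circle(D,10.00): a=5.1153, h=8.5927
  candidates: C₊=(6.4111,8.8849) cross=87.908; C₋=(5.3769,-8.2693) cross=-87.908
  mode - wants cross < 0 → take C=(5.3769,-8.2693) (cross=-87.908)
ex = (C−B)/|BC| = (0.4589,-0.8885); ey = (0.8885,0.4589)
P = B + 0.91·ex + 2.15·ey = (3.1159,0.7937)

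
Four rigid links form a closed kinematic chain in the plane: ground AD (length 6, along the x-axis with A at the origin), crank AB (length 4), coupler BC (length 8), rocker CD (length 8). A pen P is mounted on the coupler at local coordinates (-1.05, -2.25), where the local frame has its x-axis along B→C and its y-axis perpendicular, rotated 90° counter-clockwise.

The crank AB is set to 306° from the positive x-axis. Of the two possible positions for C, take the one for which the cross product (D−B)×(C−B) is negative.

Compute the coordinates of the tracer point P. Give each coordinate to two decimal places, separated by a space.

A=(0,0), D=(6.00,0)
B = A + 4.00·(cos306°, sin306°) = (2.3511, -3.2361)
|BD| = 4.8771
circle(B,8.00) ∩ circle(D,8.00): a=2.4386, h=7.6193
  candidates: C₊=(-0.8800,4.0824) cross=37.160; C₋=(9.2311,-7.3185) cross=-37.160
  mode - wants cross < 0 → take C=(9.2311,-7.3185) (cross=-37.160)
ex = (C−B)/|BC| = (0.8600,-0.5103); ey = (0.5103,0.8600)
P = B + -1.05·ex + -2.25·ey = (0.3000,-4.6352)

0.30 -4.64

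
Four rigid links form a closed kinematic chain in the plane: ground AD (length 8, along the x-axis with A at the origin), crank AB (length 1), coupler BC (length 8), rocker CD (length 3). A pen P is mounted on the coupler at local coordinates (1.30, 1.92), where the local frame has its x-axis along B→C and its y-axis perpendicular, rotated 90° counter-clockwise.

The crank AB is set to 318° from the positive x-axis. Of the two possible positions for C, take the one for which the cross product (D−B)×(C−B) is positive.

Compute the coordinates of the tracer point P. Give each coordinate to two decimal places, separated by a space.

A=(0,0), D=(8.00,0)
B = A + 1.00·(cos318°, sin318°) = (0.7431, -0.6691)
|BD| = 7.2876
circle(B,8.00) ∩ circle(D,3.00): a=7.4173, h=2.9972
  candidates: C₊=(7.8540,2.9964) cross=21.842; C₋=(8.4043,-2.9726) cross=-21.842
  mode + wants cross > 0 → take C=(7.8540,2.9964) (cross=21.842)
ex = (C−B)/|BC| = (0.8889,0.4582); ey = (-0.4582,0.8889)
P = B + 1.30·ex + 1.92·ey = (1.0189,1.6331)

1.02 1.63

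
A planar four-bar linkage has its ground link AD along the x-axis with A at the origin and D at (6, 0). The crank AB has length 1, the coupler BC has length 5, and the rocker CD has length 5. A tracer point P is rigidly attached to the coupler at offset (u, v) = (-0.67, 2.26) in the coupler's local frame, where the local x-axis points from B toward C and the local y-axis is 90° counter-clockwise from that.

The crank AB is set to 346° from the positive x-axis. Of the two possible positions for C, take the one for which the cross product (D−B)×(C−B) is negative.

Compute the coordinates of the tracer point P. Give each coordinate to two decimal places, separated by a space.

2.50 1.55

A=(0,0), D=(6.00,0)
B = A + 1.00·(cos346°, sin346°) = (0.9703, -0.2419)
|BD| = 5.0355
circle(B,5.00) ∩ circle(D,5.00): a=2.5178, h=4.3198
  candidates: C₊=(3.2776,4.1939) cross=21.753; C₋=(3.6927,-4.4358) cross=-21.753
  mode - wants cross < 0 → take C=(3.6927,-4.4358) (cross=-21.753)
ex = (C−B)/|BC| = (0.5445,-0.8388); ey = (0.8388,0.5445)
P = B + -0.67·ex + 2.26·ey = (2.5011,1.5506)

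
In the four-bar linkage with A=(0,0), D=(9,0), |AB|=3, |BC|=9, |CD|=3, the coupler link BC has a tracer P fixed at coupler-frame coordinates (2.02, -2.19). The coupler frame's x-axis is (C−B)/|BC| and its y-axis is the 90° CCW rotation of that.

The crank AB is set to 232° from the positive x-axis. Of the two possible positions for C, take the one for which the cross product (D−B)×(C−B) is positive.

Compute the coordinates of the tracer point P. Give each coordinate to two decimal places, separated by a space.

0.90 -3.51

A=(0,0), D=(9.00,0)
B = A + 3.00·(cos232°, sin232°) = (-1.8470, -2.3640)
|BD| = 11.1016
circle(B,9.00) ∩ circle(D,3.00): a=8.7936, h=1.9165
  candidates: C₊=(6.3368,1.3811) cross=21.276; C₋=(7.1530,-2.3640) cross=-21.276
  mode + wants cross > 0 → take C=(6.3368,1.3811) (cross=21.276)
ex = (C−B)/|BC| = (0.9093,0.4161); ey = (-0.4161,0.9093)
P = B + 2.02·ex + -2.19·ey = (0.9011,-3.5149)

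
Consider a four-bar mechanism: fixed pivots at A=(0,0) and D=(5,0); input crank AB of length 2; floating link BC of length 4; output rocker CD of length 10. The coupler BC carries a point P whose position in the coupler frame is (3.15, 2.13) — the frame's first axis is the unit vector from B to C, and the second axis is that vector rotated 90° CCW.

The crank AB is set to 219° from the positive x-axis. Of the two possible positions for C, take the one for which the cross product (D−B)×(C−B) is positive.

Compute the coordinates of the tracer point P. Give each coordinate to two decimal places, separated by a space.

-5.35 -1.43

A=(0,0), D=(5.00,0)
B = A + 2.00·(cos219°, sin219°) = (-1.5543, -1.2586)
|BD| = 6.6740
circle(B,4.00) ∩ circle(D,10.00): a=-2.9560, h=2.6948
  candidates: C₊=(-4.9655,0.8304) cross=17.985; C₋=(-3.9491,-4.4626) cross=-17.985
  mode + wants cross > 0 → take C=(-4.9655,0.8304) (cross=17.985)
ex = (C−B)/|BC| = (-0.8528,0.5222); ey = (-0.5222,-0.8528)
P = B + 3.15·ex + 2.13·ey = (-5.3530,-1.4300)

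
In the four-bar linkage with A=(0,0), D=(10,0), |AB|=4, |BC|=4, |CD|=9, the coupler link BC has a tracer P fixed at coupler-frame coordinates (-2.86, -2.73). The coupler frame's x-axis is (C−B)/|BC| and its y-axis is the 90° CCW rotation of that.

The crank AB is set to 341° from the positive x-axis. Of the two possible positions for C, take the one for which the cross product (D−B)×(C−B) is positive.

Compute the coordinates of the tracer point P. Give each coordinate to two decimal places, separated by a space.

A=(0,0), D=(10.00,0)
B = A + 4.00·(cos341°, sin341°) = (3.7821, -1.3023)
|BD| = 6.3528
circle(B,4.00) ∩ circle(D,9.00): a=-1.9394, h=3.4984
  candidates: C₊=(1.1667,1.7243) cross=22.225; C₋=(2.6010,-5.1239) cross=-22.225
  mode + wants cross > 0 → take C=(1.1667,1.7243) (cross=22.225)
ex = (C−B)/|BC| = (-0.6538,0.7566); ey = (-0.7566,-0.6538)
P = B + -2.86·ex + -2.73·ey = (7.7177,-1.6813)

7.72 -1.68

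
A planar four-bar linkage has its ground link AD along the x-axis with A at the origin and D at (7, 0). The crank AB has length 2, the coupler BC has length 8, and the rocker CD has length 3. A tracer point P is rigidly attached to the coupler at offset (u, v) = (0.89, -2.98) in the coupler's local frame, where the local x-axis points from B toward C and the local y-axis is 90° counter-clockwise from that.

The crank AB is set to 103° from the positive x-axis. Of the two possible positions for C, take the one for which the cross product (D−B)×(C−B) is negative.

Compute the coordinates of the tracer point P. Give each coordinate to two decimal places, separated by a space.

-1.51 -0.97

A=(0,0), D=(7.00,0)
B = A + 2.00·(cos103°, sin103°) = (-0.4499, 1.9487)
|BD| = 7.7006
circle(B,8.00) ∩ circle(D,3.00): a=7.4214, h=2.9870
  candidates: C₊=(7.4859,2.9604) cross=23.001; C₋=(5.9741,-2.8191) cross=-23.001
  mode - wants cross < 0 → take C=(5.9741,-2.8191) (cross=-23.001)
ex = (C−B)/|BC| = (0.8030,-0.5960); ey = (0.5960,0.8030)
P = B + 0.89·ex + -2.98·ey = (-1.5113,-0.9746)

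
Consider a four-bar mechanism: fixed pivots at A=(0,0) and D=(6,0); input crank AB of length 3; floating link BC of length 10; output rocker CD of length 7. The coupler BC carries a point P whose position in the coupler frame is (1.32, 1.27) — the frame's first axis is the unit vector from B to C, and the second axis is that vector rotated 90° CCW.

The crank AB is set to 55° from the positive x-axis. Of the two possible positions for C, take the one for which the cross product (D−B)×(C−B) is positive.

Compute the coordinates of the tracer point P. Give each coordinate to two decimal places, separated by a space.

A=(0,0), D=(6.00,0)
B = A + 3.00·(cos55°, sin55°) = (1.7207, 2.4575)
|BD| = 4.9347
circle(B,10.00) ∩ circle(D,7.00): a=7.6348, h=6.4583
  candidates: C₊=(11.5577,4.2558) cross=31.870; C₋=(5.1253,-6.9451) cross=-31.870
  mode + wants cross > 0 → take C=(11.5577,4.2558) (cross=31.870)
ex = (C−B)/|BC| = (0.9837,0.1798); ey = (-0.1798,0.9837)
P = B + 1.32·ex + 1.27·ey = (2.7908,3.9441)

2.79 3.94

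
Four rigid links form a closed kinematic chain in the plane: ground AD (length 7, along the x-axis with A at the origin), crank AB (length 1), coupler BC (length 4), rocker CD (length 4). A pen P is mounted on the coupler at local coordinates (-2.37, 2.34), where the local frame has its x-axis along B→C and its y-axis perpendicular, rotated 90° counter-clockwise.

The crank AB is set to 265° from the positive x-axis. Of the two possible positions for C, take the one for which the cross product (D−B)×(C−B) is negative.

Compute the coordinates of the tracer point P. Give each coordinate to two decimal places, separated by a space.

A=(0,0), D=(7.00,0)
B = A + 1.00·(cos265°, sin265°) = (-0.0872, -0.9962)
|BD| = 7.1568
circle(B,4.00) ∩ circle(D,4.00): a=3.5784, h=1.7874
  candidates: C₊=(3.2076,1.2719) cross=12.792; C₋=(3.7052,-2.2681) cross=-12.792
  mode - wants cross < 0 → take C=(3.7052,-2.2681) (cross=-12.792)
ex = (C−B)/|BC| = (0.9481,-0.3180); ey = (0.3180,0.9481)
P = B + -2.37·ex + 2.34·ey = (-1.5901,1.9760)

-1.59 1.98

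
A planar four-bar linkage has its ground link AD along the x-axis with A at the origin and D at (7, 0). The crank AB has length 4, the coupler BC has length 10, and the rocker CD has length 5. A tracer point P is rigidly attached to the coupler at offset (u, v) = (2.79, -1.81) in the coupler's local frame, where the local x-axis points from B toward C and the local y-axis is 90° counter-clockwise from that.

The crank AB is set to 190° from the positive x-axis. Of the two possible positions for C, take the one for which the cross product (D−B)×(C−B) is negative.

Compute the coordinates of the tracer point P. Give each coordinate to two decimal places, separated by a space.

-2.10 -3.47

A=(0,0), D=(7.00,0)
B = A + 4.00·(cos190°, sin190°) = (-3.9392, -0.6946)
|BD| = 10.9613
circle(B,10.00) ∩ circle(D,5.00): a=8.9018, h=4.5561
  candidates: C₊=(4.6559,4.4165) cross=49.941; C₋=(5.2334,-4.6775) cross=-49.941
  mode - wants cross < 0 → take C=(5.2334,-4.6775) (cross=-49.941)
ex = (C−B)/|BC| = (0.9173,-0.3983); ey = (0.3983,0.9173)
P = B + 2.79·ex + -1.81·ey = (-2.1010,-3.4661)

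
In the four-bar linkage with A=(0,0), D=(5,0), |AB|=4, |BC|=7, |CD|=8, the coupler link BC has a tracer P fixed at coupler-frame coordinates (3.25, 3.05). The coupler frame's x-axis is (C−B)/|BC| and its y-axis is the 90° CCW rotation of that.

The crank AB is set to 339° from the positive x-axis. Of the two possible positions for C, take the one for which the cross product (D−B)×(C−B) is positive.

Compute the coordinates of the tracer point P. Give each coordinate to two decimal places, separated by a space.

-0.24 -3.44

A=(0,0), D=(5.00,0)
B = A + 4.00·(cos339°, sin339°) = (3.7343, -1.4335)
|BD| = 1.9123
circle(B,7.00) ∩ circle(D,8.00): a=-2.9659, h=6.3406
  candidates: C₊=(-2.9818,0.5399) cross=12.125; C₋=(6.5243,-7.8534) cross=-12.125
  mode + wants cross > 0 → take C=(-2.9818,0.5399) (cross=12.125)
ex = (C−B)/|BC| = (-0.9594,0.2819); ey = (-0.2819,-0.9594)
P = B + 3.25·ex + 3.05·ey = (-0.2437,-3.4436)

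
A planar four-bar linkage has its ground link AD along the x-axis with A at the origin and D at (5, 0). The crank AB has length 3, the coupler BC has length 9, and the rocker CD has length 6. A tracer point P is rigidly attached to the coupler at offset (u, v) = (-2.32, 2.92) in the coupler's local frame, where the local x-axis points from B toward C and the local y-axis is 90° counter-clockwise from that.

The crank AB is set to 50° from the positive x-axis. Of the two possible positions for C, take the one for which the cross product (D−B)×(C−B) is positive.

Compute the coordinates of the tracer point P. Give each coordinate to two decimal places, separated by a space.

-0.04 5.47

A=(0,0), D=(5.00,0)
B = A + 3.00·(cos50°, sin50°) = (1.9284, 2.2981)
|BD| = 3.8362
circle(B,9.00) ∩ circle(D,6.00): a=7.7833, h=4.5189
  candidates: C₊=(10.8676,1.2537) cross=17.335; C₋=(5.4533,-5.9829) cross=-17.335
  mode + wants cross > 0 → take C=(10.8676,1.2537) (cross=17.335)
ex = (C−B)/|BC| = (0.9932,-0.1160); ey = (0.1160,0.9932)
P = B + -2.32·ex + 2.92·ey = (-0.0371,5.4676)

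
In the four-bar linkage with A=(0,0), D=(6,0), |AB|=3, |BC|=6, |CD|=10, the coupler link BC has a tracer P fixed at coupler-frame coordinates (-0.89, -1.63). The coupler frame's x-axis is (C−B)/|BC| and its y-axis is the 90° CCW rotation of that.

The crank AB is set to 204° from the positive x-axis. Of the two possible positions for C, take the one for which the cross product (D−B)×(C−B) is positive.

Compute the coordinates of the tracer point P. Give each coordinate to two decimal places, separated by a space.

A=(0,0), D=(6.00,0)
B = A + 3.00·(cos204°, sin204°) = (-2.7406, -1.2202)
|BD| = 8.8254
circle(B,6.00) ∩ circle(D,10.00): a=0.7868, h=5.9482
  candidates: C₊=(-2.7838,4.7796) cross=52.495; C₋=(-1.1390,-7.0025) cross=-52.495
  mode + wants cross > 0 → take C=(-2.7838,4.7796) (cross=52.495)
ex = (C−B)/|BC| = (-0.0072,1.0000); ey = (-1.0000,-0.0072)
P = B + -0.89·ex + -1.63·ey = (-1.1043,-2.0985)

-1.10 -2.10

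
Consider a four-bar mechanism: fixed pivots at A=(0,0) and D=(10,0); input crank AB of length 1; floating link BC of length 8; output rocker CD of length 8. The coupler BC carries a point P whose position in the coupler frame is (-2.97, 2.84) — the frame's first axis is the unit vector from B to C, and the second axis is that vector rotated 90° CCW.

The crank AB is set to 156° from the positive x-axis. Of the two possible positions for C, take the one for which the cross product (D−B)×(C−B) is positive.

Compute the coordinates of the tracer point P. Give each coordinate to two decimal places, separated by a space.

A=(0,0), D=(10.00,0)
B = A + 1.00·(cos156°, sin156°) = (-0.9135, 0.4067)
|BD| = 10.9211
circle(B,8.00) ∩ circle(D,8.00): a=5.4606, h=5.8466
  candidates: C₊=(4.7610,6.0459) cross=63.851; C₋=(4.3255,-5.6391) cross=-63.851
  mode + wants cross > 0 → take C=(4.7610,6.0459) (cross=63.851)
ex = (C−B)/|BC| = (0.7093,0.7049); ey = (-0.7049,0.7093)
P = B + -2.97·ex + 2.84·ey = (-5.0221,0.3277)

-5.02 0.33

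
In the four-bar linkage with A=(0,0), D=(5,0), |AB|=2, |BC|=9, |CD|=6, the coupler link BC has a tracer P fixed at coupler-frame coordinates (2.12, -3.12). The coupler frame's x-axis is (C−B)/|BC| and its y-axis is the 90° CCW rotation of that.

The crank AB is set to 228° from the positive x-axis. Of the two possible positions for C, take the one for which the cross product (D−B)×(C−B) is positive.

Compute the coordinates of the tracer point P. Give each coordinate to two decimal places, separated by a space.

A=(0,0), D=(5.00,0)
B = A + 2.00·(cos228°, sin228°) = (-1.3383, -1.4863)
|BD| = 6.5102
circle(B,9.00) ∩ circle(D,6.00): a=6.7112, h=5.9966
  candidates: C₊=(3.8267,5.8842) cross=39.039; C₋=(6.5648,-5.7924) cross=-39.039
  mode + wants cross > 0 → take C=(3.8267,5.8842) (cross=39.039)
ex = (C−B)/|BC| = (0.5739,0.8189); ey = (-0.8189,0.5739)
P = B + 2.12·ex + -3.12·ey = (2.4335,-1.5406)

2.43 -1.54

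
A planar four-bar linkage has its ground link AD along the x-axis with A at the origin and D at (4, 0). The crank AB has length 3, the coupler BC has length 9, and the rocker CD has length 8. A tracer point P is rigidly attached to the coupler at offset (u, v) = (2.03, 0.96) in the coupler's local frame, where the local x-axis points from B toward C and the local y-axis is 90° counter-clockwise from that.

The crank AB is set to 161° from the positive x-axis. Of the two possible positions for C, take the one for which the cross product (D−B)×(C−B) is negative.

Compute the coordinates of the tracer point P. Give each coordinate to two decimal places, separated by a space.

A=(0,0), D=(4.00,0)
B = A + 3.00·(cos161°, sin161°) = (-2.8366, 0.9767)
|BD| = 6.9060
circle(B,9.00) ∩ circle(D,8.00): a=4.6838, h=7.6852
  candidates: C₊=(2.8871,7.9222) cross=53.074; C₋=(0.7133,-7.2937) cross=-53.074
  mode - wants cross < 0 → take C=(0.7133,-7.2937) (cross=-53.074)
ex = (C−B)/|BC| = (0.3944,-0.9189); ey = (0.9189,0.3944)
P = B + 2.03·ex + 0.96·ey = (-1.1537,-0.5101)

-1.15 -0.51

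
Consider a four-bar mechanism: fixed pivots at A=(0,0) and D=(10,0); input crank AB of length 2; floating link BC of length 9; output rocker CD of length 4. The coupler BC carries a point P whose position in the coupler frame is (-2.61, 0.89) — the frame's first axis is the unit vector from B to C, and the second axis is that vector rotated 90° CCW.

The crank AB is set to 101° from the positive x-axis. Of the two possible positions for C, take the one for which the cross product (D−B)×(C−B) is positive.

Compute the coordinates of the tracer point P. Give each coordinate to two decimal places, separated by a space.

A=(0,0), D=(10.00,0)
B = A + 2.00·(cos101°, sin101°) = (-0.3816, 1.9633)
|BD| = 10.5656
circle(B,9.00) ∩ circle(D,4.00): a=8.3588, h=3.3362
  candidates: C₊=(8.4515,3.6881) cross=35.249; C₋=(7.2117,-2.8680) cross=-35.249
  mode + wants cross > 0 → take C=(8.4515,3.6881) (cross=35.249)
ex = (C−B)/|BC| = (0.9815,0.1917); ey = (-0.1917,0.9815)
P = B + -2.61·ex + 0.89·ey = (-3.1138,2.3365)

-3.11 2.34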